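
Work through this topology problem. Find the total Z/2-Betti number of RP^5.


H^k(RP^5; Z/2) = Z/2 for each 0 <= k <= 5.
Total dimension = 5 + 1 = 6

6


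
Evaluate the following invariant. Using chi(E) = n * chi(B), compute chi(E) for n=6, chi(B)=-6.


For a finite covering: chi(E) = (number of sheets) * chi(B).
chi(E) = 6 * (-6) = -36

-36


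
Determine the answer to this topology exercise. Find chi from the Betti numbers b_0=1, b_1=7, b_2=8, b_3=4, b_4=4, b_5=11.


chi = sum_k (-1)^k b_k.
= (1) + (-7) + (8) + (-4) + (4) + (-11)
= -9

-9


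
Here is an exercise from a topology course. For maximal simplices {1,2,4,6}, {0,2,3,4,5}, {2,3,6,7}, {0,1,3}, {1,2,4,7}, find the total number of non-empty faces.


Each maximal simplex on m vertices has 2^m - 1 nonempty faces.
Take the union (dedupe shared faces).
Total distinct faces = 62

62


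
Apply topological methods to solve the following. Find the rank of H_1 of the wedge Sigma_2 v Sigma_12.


For a wedge: H_1(A v B) = H_1(A) + H_1(B).
b_1(Sigma_2) = 4, b_1(Sigma_12) = 24.
b_1 = 4 + 24 = 28

28


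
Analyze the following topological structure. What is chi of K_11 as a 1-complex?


K_11: V = 11, E = C(11,2) = 55.
chi = V - E = 11 - 55 = -44

-44


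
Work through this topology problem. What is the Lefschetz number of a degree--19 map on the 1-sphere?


On S^1: L(f) = tr(f_0*) + (-1)^1 tr(f_1*) = 1 + (-1)^1 * deg(f).
L(f) = 1 + (-1)^1 * -19 = 1 + 19 = 20

20


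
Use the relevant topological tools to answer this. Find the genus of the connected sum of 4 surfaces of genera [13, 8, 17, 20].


Genus is additive under connected sum of orientable surfaces.
g = 13 + 8 + 17 + 20 = 58

58


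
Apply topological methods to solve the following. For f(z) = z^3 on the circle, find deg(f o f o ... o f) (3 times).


deg(f) = 3. Degree is multiplicative: deg(f^3) = (deg f)^3.
deg(f^3) = (3)^3 = 27

27


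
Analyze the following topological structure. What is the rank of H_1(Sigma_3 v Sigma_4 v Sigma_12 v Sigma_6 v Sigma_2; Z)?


For a wedge X v Y: reduced H_k(X v Y) = H_k(X) + H_k(Y).
Each Sigma_g contributes b_1 = 2g.
b_1 = 6 + 8 + 24 + 12 + 4 = 54

54


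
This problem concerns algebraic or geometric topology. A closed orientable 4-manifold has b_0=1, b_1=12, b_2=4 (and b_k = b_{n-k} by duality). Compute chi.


By Poincare duality b_k = b_{4-k}, so full Betti numbers: b_0=1, b_1=12, b_2=4, b_3=12, b_4=1.
chi = sum (-1)^k b_k = -18

-18


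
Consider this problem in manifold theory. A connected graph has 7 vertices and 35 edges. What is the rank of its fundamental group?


For a connected graph: rank(pi_1) = b_1 = E - V + 1 = 1 - chi.
chi = V - E = 7 - 35 = -28.
rank = 1 - (-28) = 35 - 7 + 1 = 29

29


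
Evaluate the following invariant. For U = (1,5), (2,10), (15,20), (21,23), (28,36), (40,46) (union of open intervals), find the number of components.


Sort and merge overlapping open intervals.
Merged: (1,10), (15,20), (21,23), (28,36), (40,46).
Number of components = 5

5


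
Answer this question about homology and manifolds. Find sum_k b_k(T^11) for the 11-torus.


b_k(T^11) = C(11,k), so the sum over k is sum_k C(11,k) = 2^11.
Total = 2^11 = 2048

2048


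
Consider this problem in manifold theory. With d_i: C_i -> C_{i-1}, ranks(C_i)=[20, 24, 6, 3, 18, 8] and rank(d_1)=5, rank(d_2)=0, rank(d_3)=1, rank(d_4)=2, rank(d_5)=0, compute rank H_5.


rank H_k = rank(ker d_k) - rank(im d_{k+1}).
rank(ker d_5) = rank(C_5) - rank(d_5) = 8 - 0 = 8.
rank(im d_{5+1}) = 0.
rank H_5 = 8 - 0 = 8

8


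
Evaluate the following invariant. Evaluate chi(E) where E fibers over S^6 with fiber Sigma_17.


chi(S^6) = 2 (n even), chi(Sigma_17) = 2 - 2*17 = -32.
chi(E) = 2 * (-32) = -64

-64


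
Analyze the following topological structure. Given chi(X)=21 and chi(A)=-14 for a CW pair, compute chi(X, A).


Relative Euler characteristic: chi(X, A) = chi(X) - chi(A).
= 21 - (-14) = 35

35


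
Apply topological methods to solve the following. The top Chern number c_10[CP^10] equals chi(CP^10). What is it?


For any closed oriented manifold, <e(TM),[M]> = chi(M).
chi(CP^10) = 10+1 = 11

11


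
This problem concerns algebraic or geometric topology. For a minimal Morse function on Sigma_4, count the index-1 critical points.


A perfect Morse function has m_k = b_k.
For Sigma_4: b_0=1, b_1=2g=8, b_2=1.
Saddles m_1 = 2g = 8

8


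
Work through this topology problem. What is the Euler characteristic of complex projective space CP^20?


CP^20 has one cell in each even dimension 0, 2, ..., 2*20 (20+1 cells total).
All cells are even-dimensional, so chi = number of cells.
chi = 20 + 1 = 21

21


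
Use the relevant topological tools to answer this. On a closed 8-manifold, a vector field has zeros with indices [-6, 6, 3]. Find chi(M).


Poincare-Hopf: chi(M) = sum of indices of zeros.
chi = (-6) + (6) + (3) = 3

3


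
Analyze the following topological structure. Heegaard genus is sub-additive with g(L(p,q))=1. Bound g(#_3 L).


Heegaard genus satisfies g(A#B) <= g(A) + g(B).
Each lens space has g = 1.
Upper bound: 3 * 1 = 3

3


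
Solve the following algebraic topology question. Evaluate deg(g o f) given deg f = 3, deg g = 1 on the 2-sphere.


Degree is multiplicative under composition: deg(g o f) = deg(g) * deg(f).
= 1 * 3 = 3

3


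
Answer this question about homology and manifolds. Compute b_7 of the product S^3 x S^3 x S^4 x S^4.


Each S^d has Poincare polynomial 1 + t^d.
The product S^3 x S^3 x S^4 x S^4 has Poincare polynomial prod(1+t^d_i).
Expanding: b_0=1, b_3=2, b_4=2, b_6=1, b_7=4, b_8=1, b_10=2, b_11=2, b_14=1.
b_7 = 4

4


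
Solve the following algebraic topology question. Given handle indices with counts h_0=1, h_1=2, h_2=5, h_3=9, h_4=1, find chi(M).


Handles of index k contribute (-1)^k to chi (same as CW cells).
chi = (1) + (-2) + (5) + (-9) + (1) = -4

-4


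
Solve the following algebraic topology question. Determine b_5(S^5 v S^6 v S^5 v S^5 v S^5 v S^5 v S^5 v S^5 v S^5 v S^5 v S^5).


For a wedge of spheres, H_k (k>0) is free on one generator per sphere of dimension k.
Spheres of dimension 5: count = 10.
b_5 = 10

10


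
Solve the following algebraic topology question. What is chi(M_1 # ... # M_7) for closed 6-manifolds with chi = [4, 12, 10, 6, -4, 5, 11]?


For n-manifolds: chi(A#B) = chi(A) + chi(B) - chi(S^6).
chi(S^6) = 1 + (-1)^6 = 2.
chi(#) = (sum chi_i) - (7-1)*chi(S^6) = 44 - 6*2 = 32

32


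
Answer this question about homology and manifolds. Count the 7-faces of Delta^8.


Delta^8 has 8+1 vertices. A 7-face is a choice of 7+1 vertices.
f_7 = C(8+1, 7+1) = C(9,8) = 9

9


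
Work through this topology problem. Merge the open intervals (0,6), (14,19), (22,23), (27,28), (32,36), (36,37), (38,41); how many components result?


Sort and merge overlapping open intervals.
Merged: (0,6), (14,19), (22,23), (27,28), (32,36), (36,37), (38,41).
Number of components = 7

7


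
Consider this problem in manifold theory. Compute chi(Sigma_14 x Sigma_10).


chi(Sigma_14) = 2 - 2*14 = -26
chi(Sigma_10) = 2 - 2*10 = -18
chi(product) = (-26) * (-18) = 468

468


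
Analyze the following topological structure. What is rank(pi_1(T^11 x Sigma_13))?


pi_1(A x B) = pi_1(A) x pi_1(B); rank of abelianization = b_1.
b_1(T^11) = 11, b_1(Sigma_13) = 2*13 = 26.
b_1(product) = 11 + 26 = 37

37


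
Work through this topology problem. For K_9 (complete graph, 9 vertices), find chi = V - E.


K_9: V = 9, E = C(9,2) = 36.
chi = V - E = 9 - 36 = -27

-27


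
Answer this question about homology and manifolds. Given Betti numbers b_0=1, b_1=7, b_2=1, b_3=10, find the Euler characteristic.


chi = sum_k (-1)^k b_k.
= (1) + (-7) + (1) + (-10)
= -15

-15


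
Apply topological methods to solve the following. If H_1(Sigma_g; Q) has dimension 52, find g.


For a closed orientable surface: b_1 = 2g.
52 = 2g
g = 52 / 2 = 26

26


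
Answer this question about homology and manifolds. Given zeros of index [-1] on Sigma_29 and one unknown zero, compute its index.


Poincare-Hopf: sum of indices = chi(M).
chi(Sigma_29) = 2 - 2*29 = -56.
Sum of known indices = -1.
x = chi - (sum known) = -56 - (-1) = -55

-55


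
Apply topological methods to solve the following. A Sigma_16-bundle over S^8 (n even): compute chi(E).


chi(S^8) = 2 (n even), chi(Sigma_16) = 2 - 2*16 = -30.
chi(E) = 2 * (-30) = -60

-60


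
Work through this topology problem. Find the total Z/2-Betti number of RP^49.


H^k(RP^49; Z/2) = Z/2 for each 0 <= k <= 49.
Total dimension = 49 + 1 = 50

50


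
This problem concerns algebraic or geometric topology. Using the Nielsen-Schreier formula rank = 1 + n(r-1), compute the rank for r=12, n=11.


Nielsen-Schreier: an index-n subgroup of F_r is free of rank 1 + n(r-1).
Equivalently: chi(cover) = n*chi(base); chi(vee_r S^1) = 1 - 12 = -11.
chi(E) = 11*(-11) = -121; rank = 1 - chi(E) = 1 - (-121) = 122.
rank = 1 + 11*(12-1) = 1 + 121 = 122

122


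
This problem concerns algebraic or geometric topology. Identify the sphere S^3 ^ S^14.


S^m ^ S^n = S^{m+n}.
k = 3 + 14 = 17

17


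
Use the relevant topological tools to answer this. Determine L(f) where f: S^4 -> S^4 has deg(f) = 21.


On S^4: L(f) = tr(f_0*) + (-1)^4 tr(f_4*) = 1 + (-1)^4 * deg(f).
L(f) = 1 + (-1)^4 * 21 = 1 + 21 = 22

22


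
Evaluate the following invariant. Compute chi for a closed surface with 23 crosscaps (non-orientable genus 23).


For a non-orientable closed surface with k crosscaps: chi = 2 - k.
Here k = 23.
chi = 2 - 23 = -21

-21


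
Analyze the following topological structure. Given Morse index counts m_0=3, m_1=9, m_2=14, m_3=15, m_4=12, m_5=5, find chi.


Morse theory: chi(M) = sum_k (-1)^k m_k where m_k = #(index-k critical points).
= (3) + (-9) + (14) + (-15) + (12) + (-5) = 0

0


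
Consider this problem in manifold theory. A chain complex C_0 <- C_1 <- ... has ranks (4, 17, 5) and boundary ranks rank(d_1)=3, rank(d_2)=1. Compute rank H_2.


rank H_k = rank(ker d_k) - rank(im d_{k+1}).
rank(ker d_2) = rank(C_2) - rank(d_2) = 5 - 1 = 4.
rank(im d_{2+1}) = 0.
rank H_2 = 4 - 0 = 4

4


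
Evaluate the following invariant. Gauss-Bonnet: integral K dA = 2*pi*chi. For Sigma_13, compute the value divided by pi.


Gauss-Bonnet: integral K dA = 2*pi*chi(M).
chi(Sigma_13) = 2 - 2*13 = -24.
(integral K dA)/pi = 2*chi = 2*(-24) = -48

-48


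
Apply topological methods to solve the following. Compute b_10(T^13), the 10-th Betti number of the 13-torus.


By the Kunneth formula, b_k(T^n) = C(n,k).
b_10(T^13) = C(13,10).
C(13,10) = 13!/(10!*3!) = 286

286


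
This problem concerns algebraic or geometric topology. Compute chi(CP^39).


CP^39 has one cell in each even dimension 0, 2, ..., 2*39 (39+1 cells total).
All cells are even-dimensional, so chi = number of cells.
chi = 39 + 1 = 40

40


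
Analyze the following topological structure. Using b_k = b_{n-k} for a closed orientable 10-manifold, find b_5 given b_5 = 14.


Poincare duality for closed orientable n-manifolds: b_k = b_{n-k}.
Here n = 10, so b_5 = b_5 = 14

14


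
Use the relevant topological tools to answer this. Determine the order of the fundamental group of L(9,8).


pi_1(L(p,q)) = Z/pZ for any q coprime to p.
|pi_1(L(9,8))| = 9

9


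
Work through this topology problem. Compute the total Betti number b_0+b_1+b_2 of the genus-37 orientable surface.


For Sigma_37: b_0 = 1, b_1 = 2g = 74, b_2 = 1.
Total = 1 + 74 + 1 = 76

76


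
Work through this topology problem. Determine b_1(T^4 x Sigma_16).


pi_1(A x B) = pi_1(A) x pi_1(B); rank of abelianization = b_1.
b_1(T^4) = 4, b_1(Sigma_16) = 2*16 = 32.
b_1(product) = 4 + 32 = 36

36


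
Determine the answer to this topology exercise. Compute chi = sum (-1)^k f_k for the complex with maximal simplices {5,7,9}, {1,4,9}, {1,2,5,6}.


Enumerate all faces; f-vector: f_0=7, f_1=12, f_2=6, f_3=1.
chi = sum (-1)^k f_k = 0

0


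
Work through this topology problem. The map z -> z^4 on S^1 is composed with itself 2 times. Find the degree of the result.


deg(f) = 4. Degree is multiplicative: deg(f^2) = (deg f)^2.
deg(f^2) = (4)^2 = 16

16


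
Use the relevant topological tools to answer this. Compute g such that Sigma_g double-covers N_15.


chi(N_15) = 2 - 15 = -13.
Double cover: chi(Sigma_g) = 2 * chi(N_15) = 2*(-13) = -26.
2 - 2g = -26, so g = (2 - (-26))/2 = 28/2 = 14

14


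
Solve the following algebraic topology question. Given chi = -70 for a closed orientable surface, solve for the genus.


chi = 2 - 2g for closed orientable surfaces.
-70 = 2 - 2g
2g = 2 - (-70) = 72
g = 36

36


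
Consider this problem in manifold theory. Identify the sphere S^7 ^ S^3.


S^m ^ S^n = S^{m+n}.
k = 7 + 3 = 10

10


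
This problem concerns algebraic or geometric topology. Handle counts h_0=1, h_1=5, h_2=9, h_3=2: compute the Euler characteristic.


Handles of index k contribute (-1)^k to chi (same as CW cells).
chi = (1) + (-5) + (9) + (-2) = 3

3


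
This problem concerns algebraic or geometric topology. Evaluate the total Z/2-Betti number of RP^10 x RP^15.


dim H^*(RP^n; Z/2) = n+1 (one Z/2 in each degree 0..n).
Total Betti number is multiplicative.
Total = (10+1) * (15+1) = 11 * 16 = 176

176


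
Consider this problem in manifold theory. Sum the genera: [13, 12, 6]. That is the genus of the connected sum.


Genus is additive under connected sum of orientable surfaces.
g = 13 + 12 + 6 = 31

31


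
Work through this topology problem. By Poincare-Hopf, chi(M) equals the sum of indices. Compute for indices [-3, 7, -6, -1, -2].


Poincare-Hopf: chi(M) = sum of indices of zeros.
chi = (-3) + (7) + (-6) + (-1) + (-2) = -5

-5


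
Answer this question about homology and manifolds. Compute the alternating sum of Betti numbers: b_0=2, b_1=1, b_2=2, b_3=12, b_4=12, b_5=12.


chi = sum_k (-1)^k b_k.
= (2) + (-1) + (2) + (-12) + (12) + (-12)
= -9

-9


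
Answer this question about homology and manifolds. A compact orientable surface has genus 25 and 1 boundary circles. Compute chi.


For a compact orientable surface with genus g and b boundary components: chi = 2 - 2g - b.
chi = 2 - 2*25 - 1 = 2 - 50 - 1 = -49

-49


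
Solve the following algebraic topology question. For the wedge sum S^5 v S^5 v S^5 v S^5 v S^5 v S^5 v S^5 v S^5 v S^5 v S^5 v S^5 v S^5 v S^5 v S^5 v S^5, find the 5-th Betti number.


For a wedge of spheres, H_k (k>0) is free on one generator per sphere of dimension k.
Spheres of dimension 5: count = 15.
b_5 = 15

15


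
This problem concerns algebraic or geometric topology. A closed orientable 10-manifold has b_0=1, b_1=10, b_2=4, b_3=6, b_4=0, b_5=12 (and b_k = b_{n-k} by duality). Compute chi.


By Poincare duality b_k = b_{10-k}, so full Betti numbers: b_0=1, b_1=10, b_2=4, b_3=6, b_4=0, b_5=12, b_6=0, b_7=6, b_8=4, b_9=10, b_10=1.
chi = sum (-1)^k b_k = -34

-34


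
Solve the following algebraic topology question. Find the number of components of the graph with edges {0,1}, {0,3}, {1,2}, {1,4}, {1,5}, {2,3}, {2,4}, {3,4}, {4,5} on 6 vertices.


Run DFS/union-find over 6 vertices.
V = 6, E = 9.
Number of components = 1

1


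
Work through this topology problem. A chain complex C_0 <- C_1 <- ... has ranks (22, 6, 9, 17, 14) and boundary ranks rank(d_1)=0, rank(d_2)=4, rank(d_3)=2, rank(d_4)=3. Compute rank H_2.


rank H_k = rank(ker d_k) - rank(im d_{k+1}).
rank(ker d_2) = rank(C_2) - rank(d_2) = 9 - 4 = 5.
rank(im d_{2+1}) = 2.
rank H_2 = 5 - 2 = 3

3


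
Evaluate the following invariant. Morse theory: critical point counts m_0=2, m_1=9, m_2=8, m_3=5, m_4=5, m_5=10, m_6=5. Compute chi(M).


Morse theory: chi(M) = sum_k (-1)^k m_k where m_k = #(index-k critical points).
= (2) + (-9) + (8) + (-5) + (5) + (-10) + (5) = -4

-4


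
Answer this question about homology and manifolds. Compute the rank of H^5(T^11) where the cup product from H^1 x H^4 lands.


Cup product: H^p x H^q -> H^{p+q}; here p+q = 1+4 = 5.
rank H^k(T^n) = C(n,k).
C(11,5) = 462

462


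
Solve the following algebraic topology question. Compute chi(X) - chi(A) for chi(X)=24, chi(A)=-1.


Relative Euler characteristic: chi(X, A) = chi(X) - chi(A).
= 24 - (-1) = 25

25


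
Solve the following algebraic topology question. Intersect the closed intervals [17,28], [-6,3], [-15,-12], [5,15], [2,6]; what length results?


Intersection = [max(a_i), min(b_i)] = [17, -12].
Since 17 > -12, the intersection is empty.
Length = 0

0


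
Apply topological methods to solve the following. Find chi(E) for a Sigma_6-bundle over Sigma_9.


For a fiber bundle F -> E -> B (with CW structure): chi(E) = chi(B) * chi(F).
chi(Sigma_9) = -16, chi(Sigma_6) = -10.
chi(E) = (-16) * (-10) = 160

160


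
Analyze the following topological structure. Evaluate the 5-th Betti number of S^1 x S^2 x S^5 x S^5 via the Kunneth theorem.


Each S^d has Poincare polynomial 1 + t^d.
The product S^1 x S^2 x S^5 x S^5 has Poincare polynomial prod(1+t^d_i).
Expanding: b_0=1, b_1=1, b_2=1, b_3=1, b_5=2, b_6=2, b_7=2, b_8=2, b_10=1, b_11=1, b_12=1, b_13=1.
b_5 = 2

2


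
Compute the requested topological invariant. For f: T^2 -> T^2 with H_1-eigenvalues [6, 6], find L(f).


For a torus self-map: L(f) = det(I - A) where A acts on H_1.
L(f) = (1-6) * (1-6) = -5 * -5 = 25

25


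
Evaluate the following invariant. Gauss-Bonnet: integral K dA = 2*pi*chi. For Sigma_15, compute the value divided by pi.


Gauss-Bonnet: integral K dA = 2*pi*chi(M).
chi(Sigma_15) = 2 - 2*15 = -28.
(integral K dA)/pi = 2*chi = 2*(-28) = -56

-56


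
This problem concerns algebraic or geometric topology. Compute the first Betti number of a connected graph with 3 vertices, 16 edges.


For a connected graph: rank(pi_1) = b_1 = E - V + 1 = 1 - chi.
chi = V - E = 3 - 16 = -13.
rank = 1 - (-13) = 16 - 3 + 1 = 14

14


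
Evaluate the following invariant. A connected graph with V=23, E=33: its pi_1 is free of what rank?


For a connected graph: rank(pi_1) = b_1 = E - V + 1 = 1 - chi.
chi = V - E = 23 - 33 = -10.
rank = 1 - (-10) = 33 - 23 + 1 = 11

11


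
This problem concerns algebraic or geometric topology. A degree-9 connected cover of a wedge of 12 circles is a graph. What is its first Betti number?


Nielsen-Schreier: an index-n subgroup of F_r is free of rank 1 + n(r-1).
Equivalently: chi(cover) = n*chi(base); chi(vee_r S^1) = 1 - 12 = -11.
chi(E) = 9*(-11) = -99; rank = 1 - chi(E) = 1 - (-99) = 100.
rank = 1 + 9*(12-1) = 1 + 99 = 100

100


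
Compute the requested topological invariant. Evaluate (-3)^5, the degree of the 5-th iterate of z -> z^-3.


deg(f) = -3. Degree is multiplicative: deg(f^5) = (deg f)^5.
deg(f^5) = (-3)^5 = -243

-243


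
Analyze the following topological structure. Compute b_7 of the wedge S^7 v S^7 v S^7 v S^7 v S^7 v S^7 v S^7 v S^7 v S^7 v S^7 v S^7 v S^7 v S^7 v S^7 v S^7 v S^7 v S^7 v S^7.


For a wedge of spheres, H_k (k>0) is free on one generator per sphere of dimension k.
Spheres of dimension 7: count = 18.
b_7 = 18

18


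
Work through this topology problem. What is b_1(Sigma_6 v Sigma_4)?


For a wedge: H_1(A v B) = H_1(A) + H_1(B).
b_1(Sigma_6) = 12, b_1(Sigma_4) = 8.
b_1 = 12 + 8 = 20

20


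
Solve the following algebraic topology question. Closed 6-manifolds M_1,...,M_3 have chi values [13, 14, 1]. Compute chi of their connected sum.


For n-manifolds: chi(A#B) = chi(A) + chi(B) - chi(S^6).
chi(S^6) = 1 + (-1)^6 = 2.
chi(#) = (sum chi_i) - (3-1)*chi(S^6) = 28 - 2*2 = 24

24


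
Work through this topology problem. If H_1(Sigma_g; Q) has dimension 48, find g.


For a closed orientable surface: b_1 = 2g.
48 = 2g
g = 48 / 2 = 24

24


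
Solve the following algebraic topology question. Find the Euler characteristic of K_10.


K_10: V = 10, E = C(10,2) = 45.
chi = V - E = 10 - 45 = -35

-35


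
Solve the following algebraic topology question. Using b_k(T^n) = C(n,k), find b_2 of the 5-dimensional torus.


By the Kunneth formula, b_k(T^n) = C(n,k).
b_2(T^5) = C(5,2).
C(5,2) = 5!/(2!*3!) = 10

10


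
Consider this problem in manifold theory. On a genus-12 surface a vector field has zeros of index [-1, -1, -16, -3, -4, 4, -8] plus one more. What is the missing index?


Poincare-Hopf: sum of indices = chi(M).
chi(Sigma_12) = 2 - 2*12 = -22.
Sum of known indices = -29.
x = chi - (sum known) = -22 - (-29) = 7

7


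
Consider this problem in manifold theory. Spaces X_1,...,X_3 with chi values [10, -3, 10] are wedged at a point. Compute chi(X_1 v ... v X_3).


chi(A v B) = chi(A) + chi(B) - 1 (one point identified).
For 3 spaces: chi = (sum chi_i) - (3 - 1).
sum = 17; chi = 17 - 2 = 15

15


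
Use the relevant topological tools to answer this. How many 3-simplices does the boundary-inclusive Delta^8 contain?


Delta^8 has 8+1 vertices. A 3-face is a choice of 3+1 vertices.
f_3 = C(8+1, 3+1) = C(9,4) = 126

126


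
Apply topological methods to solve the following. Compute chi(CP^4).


CP^4 has one cell in each even dimension 0, 2, ..., 2*4 (4+1 cells total).
All cells are even-dimensional, so chi = number of cells.
chi = 4 + 1 = 5

5


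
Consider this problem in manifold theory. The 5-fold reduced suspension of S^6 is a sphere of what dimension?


Each suspension raises dimension by 1: Sigma S^n = S^{n+1}.
Sigma^5 S^6 = S^{6+5} = S^11

11


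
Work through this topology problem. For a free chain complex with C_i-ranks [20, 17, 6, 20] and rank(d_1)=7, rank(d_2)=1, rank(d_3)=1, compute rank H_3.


rank H_k = rank(ker d_k) - rank(im d_{k+1}).
rank(ker d_3) = rank(C_3) - rank(d_3) = 20 - 1 = 19.
rank(im d_{3+1}) = 0.
rank H_3 = 19 - 0 = 19

19


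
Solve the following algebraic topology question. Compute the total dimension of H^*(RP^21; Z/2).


H^k(RP^21; Z/2) = Z/2 for each 0 <= k <= 21.
Total dimension = 21 + 1 = 22

22


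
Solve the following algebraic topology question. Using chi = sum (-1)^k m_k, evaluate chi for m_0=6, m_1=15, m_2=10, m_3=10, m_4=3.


Morse theory: chi(M) = sum_k (-1)^k m_k where m_k = #(index-k critical points).
= (6) + (-15) + (10) + (-10) + (3) = -6

-6


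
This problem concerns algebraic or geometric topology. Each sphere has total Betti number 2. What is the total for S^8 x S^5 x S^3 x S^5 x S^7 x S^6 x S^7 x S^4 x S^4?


Total Betti number is multiplicative under products.
Each S^d (d>=1) has total Betti number 2.
There are 9 sphere factors.
Total = 2^9 = 512

512


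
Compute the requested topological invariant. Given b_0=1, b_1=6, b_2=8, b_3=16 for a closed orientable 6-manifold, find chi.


By Poincare duality b_k = b_{6-k}, so full Betti numbers: b_0=1, b_1=6, b_2=8, b_3=16, b_4=8, b_5=6, b_6=1.
chi = sum (-1)^k b_k = -10

-10


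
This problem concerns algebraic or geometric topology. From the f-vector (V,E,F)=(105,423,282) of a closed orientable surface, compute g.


chi = V - E + F = 105 - 423 + 282 = -36
For orientable closed surface: chi = 2 - 2g, so g = (2 - chi)/2.
g = (2 - (-36)) / 2 = 38 / 2 = 19

19


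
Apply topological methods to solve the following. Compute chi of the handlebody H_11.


A genus-g handlebody deformation retracts to a wedge of g circles.
chi(vee_g S^1) = 1 - g.
chi(H_11) = 1 - 11 = -10

-10


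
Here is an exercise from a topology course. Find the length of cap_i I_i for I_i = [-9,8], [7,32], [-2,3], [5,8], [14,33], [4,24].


Intersection = [max(a_i), min(b_i)] = [14, 3].
Since 14 > 3, the intersection is empty.
Length = 0

0


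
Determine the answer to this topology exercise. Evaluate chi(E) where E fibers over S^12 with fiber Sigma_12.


chi(S^12) = 2 (n even), chi(Sigma_12) = 2 - 2*12 = -22.
chi(E) = 2 * (-22) = -44

-44


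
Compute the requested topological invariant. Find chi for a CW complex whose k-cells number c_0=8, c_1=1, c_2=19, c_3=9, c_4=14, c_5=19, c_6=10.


chi = sum_k (-1)^k c_k.
= (-1)^0*8 + (-1)^1*1 + (-1)^2*19 + (-1)^3*9 + (-1)^4*14 + (-1)^5*19 + (-1)^6*10
= (8) + (-1) + (19) + (-9) + (14) + (-19) + (10)
= 22

22


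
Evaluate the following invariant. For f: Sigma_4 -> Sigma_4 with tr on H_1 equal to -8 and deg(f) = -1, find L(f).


L(f) = tr(f_0*) - tr(f_1*) + tr(f_2*).
= 1 - (-8) + (-1)
= 8

8


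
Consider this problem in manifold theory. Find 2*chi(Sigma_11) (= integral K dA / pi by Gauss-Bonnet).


Gauss-Bonnet: integral K dA = 2*pi*chi(M).
chi(Sigma_11) = 2 - 2*11 = -20.
(integral K dA)/pi = 2*chi = 2*(-20) = -40

-40


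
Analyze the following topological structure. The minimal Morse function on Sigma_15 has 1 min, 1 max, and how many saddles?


A perfect Morse function has m_k = b_k.
For Sigma_15: b_0=1, b_1=2g=30, b_2=1.
Saddles m_1 = 2g = 30

30


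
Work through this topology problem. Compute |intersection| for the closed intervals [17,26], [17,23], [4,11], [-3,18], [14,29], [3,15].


Intersection = [max(a_i), min(b_i)] = [17, 11].
Since 17 > 11, the intersection is empty.
Length = 0

0


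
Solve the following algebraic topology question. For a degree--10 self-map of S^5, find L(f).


On S^5: L(f) = tr(f_0*) + (-1)^5 tr(f_5*) = 1 + (-1)^5 * deg(f).
L(f) = 1 + (-1)^5 * -10 = 1 + 10 = 11

11


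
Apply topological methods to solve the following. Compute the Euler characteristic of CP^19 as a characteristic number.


For any closed oriented manifold, <e(TM),[M]> = chi(M).
chi(CP^19) = 19+1 = 20

20


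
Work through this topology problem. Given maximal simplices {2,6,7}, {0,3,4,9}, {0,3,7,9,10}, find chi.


Enumerate all faces; f-vector: f_0=8, f_1=16, f_2=14, f_3=6, f_4=1.
chi = sum (-1)^k f_k = 1

1


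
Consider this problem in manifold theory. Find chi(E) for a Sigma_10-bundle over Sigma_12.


For a fiber bundle F -> E -> B (with CW structure): chi(E) = chi(B) * chi(F).
chi(Sigma_12) = -22, chi(Sigma_10) = -18.
chi(E) = (-22) * (-18) = 396

396


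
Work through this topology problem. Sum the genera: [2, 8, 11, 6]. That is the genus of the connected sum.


Genus is additive under connected sum of orientable surfaces.
g = 2 + 8 + 11 + 6 = 27

27


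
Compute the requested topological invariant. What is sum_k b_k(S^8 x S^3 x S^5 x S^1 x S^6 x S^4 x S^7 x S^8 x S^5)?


Total Betti number is multiplicative under products.
Each S^d (d>=1) has total Betti number 2.
There are 9 sphere factors.
Total = 2^9 = 512

512


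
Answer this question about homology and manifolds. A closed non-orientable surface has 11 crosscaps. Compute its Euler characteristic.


For a non-orientable closed surface with k crosscaps: chi = 2 - k.
Here k = 11.
chi = 2 - 11 = -9

-9


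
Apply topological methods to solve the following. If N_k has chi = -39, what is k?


chi = 2 - k for closed non-orientable surfaces with k crosscaps.
-39 = 2 - k
k = 2 - (-39) = 41

41


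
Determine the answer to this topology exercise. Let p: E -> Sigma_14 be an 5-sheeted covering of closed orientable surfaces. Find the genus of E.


For an n-sheeted cover: chi(E) = n * chi(B).
chi(Sigma_14) = 2 - 2*14 = -26.
chi(E) = 5 * (-26) = -130.
genus(E) = (2 - chi(E))/2 = (2 - (-130))/2 = 132/2 = 66

66


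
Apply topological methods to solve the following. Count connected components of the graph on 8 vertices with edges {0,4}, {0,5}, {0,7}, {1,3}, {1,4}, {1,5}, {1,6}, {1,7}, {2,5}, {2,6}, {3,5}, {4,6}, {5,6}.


Run DFS/union-find over 8 vertices.
V = 8, E = 13.
Number of components = 1

1


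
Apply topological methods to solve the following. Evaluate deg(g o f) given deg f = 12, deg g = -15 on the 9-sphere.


Degree is multiplicative under composition: deg(g o f) = deg(g) * deg(f).
= -15 * 12 = -180

-180


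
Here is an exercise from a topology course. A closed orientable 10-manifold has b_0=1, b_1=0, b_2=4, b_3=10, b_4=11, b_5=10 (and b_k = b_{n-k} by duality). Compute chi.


By Poincare duality b_k = b_{10-k}, so full Betti numbers: b_0=1, b_1=0, b_2=4, b_3=10, b_4=11, b_5=10, b_6=11, b_7=10, b_8=4, b_9=0, b_10=1.
chi = sum (-1)^k b_k = 2

2


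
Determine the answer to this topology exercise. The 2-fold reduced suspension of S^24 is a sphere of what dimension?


Each suspension raises dimension by 1: Sigma S^n = S^{n+1}.
Sigma^2 S^24 = S^{24+2} = S^26

26


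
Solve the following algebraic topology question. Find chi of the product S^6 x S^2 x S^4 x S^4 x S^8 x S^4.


chi is multiplicative: chi(X x Y) = chi(X) chi(Y).
Each even-dim sphere has chi = 2. There are 6 factors.
chi = 2^6 = 64

64


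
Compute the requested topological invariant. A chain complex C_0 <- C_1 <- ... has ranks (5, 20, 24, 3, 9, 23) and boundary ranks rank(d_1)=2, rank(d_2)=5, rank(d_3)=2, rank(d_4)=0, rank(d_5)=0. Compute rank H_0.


rank H_k = rank(ker d_k) - rank(im d_{k+1}).
rank(ker d_0) = rank(C_0) - rank(d_0) = 5 - 0 = 5.
rank(im d_{0+1}) = 2.
rank H_0 = 5 - 2 = 3

3


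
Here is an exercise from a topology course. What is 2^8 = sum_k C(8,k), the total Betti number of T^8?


b_k(T^8) = C(8,k), so the sum over k is sum_k C(8,k) = 2^8.
Total = 2^8 = 256

256


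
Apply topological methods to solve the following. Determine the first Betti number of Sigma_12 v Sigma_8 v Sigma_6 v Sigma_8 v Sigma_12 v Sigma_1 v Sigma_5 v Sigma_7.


For a wedge X v Y: reduced H_k(X v Y) = H_k(X) + H_k(Y).
Each Sigma_g contributes b_1 = 2g.
b_1 = 24 + 16 + 12 + 16 + 24 + 2 + 10 + 14 = 118

118


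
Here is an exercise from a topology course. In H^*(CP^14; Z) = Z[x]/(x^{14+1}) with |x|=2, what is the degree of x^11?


|x| = 2 in H^*(CP^n).
|x^11| = 11 * |x| = 11 * 2 = 22

22


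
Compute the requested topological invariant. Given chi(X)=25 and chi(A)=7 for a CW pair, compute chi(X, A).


Relative Euler characteristic: chi(X, A) = chi(X) - chi(A).
= 25 - (7) = 18

18


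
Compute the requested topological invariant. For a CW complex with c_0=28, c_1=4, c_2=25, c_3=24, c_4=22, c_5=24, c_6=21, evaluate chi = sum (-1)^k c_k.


chi = sum_k (-1)^k c_k.
= (-1)^0*28 + (-1)^1*4 + (-1)^2*25 + (-1)^3*24 + (-1)^4*22 + (-1)^5*24 + (-1)^6*21
= (28) + (-4) + (25) + (-24) + (22) + (-24) + (21)
= 44

44


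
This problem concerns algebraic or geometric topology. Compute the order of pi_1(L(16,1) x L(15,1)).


pi_1(X x Y) = pi_1(X) x pi_1(Y).
pi_1(L(16,1)) = Z/16, pi_1(L(15,1)) = Z/15.
|Z/16 x Z/15| = 16 * 15 = 240

240


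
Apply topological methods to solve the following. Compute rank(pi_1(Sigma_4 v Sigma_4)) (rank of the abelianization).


For a wedge: H_1(A v B) = H_1(A) + H_1(B).
b_1(Sigma_4) = 8, b_1(Sigma_4) = 8.
b_1 = 8 + 8 = 16

16


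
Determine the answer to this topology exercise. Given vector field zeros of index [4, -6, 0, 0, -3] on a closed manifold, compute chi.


Poincare-Hopf: chi(M) = sum of indices of zeros.
chi = (4) + (-6) + (0) + (0) + (-3) = -5

-5


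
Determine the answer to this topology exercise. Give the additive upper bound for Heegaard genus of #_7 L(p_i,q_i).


Heegaard genus satisfies g(A#B) <= g(A) + g(B).
Each lens space has g = 1.
Upper bound: 7 * 1 = 7

7


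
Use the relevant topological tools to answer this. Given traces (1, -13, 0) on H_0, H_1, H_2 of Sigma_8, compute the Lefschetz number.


L(f) = tr(f_0*) - tr(f_1*) + tr(f_2*).
= 1 - (-13) + (0)
= 14

14


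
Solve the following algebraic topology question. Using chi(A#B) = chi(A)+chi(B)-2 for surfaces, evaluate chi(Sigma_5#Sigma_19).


chi(Sigma_5) = 2 - 2*5 = -8
chi(Sigma_19) = 2 - 2*19 = -36
For surfaces: chi(A#B) = chi(A) + chi(B) - 2.
chi = -8 + -36 - 2 = -46

-46


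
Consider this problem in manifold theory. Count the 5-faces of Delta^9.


Delta^9 has 9+1 vertices. A 5-face is a choice of 5+1 vertices.
f_5 = C(9+1, 5+1) = C(10,6) = 210

210


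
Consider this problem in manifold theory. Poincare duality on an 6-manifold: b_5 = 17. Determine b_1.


Poincare duality for closed orientable n-manifolds: b_k = b_{n-k}.
Here n = 6, so b_1 = b_5 = 17

17


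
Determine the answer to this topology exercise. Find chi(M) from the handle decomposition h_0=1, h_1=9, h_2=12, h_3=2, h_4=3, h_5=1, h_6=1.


Handles of index k contribute (-1)^k to chi (same as CW cells).
chi = (1) + (-9) + (12) + (-2) + (3) + (-1) + (1) = 5

5


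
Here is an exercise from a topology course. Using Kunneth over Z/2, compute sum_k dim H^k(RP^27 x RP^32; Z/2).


dim H^*(RP^n; Z/2) = n+1 (one Z/2 in each degree 0..n).
Total Betti number is multiplicative.
Total = (27+1) * (32+1) = 28 * 33 = 924

924


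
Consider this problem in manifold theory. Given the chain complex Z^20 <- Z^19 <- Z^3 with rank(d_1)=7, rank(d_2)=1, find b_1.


rank H_k = rank(ker d_k) - rank(im d_{k+1}).
rank(ker d_1) = rank(C_1) - rank(d_1) = 19 - 7 = 12.
rank(im d_{1+1}) = 1.
rank H_1 = 12 - 1 = 11

11


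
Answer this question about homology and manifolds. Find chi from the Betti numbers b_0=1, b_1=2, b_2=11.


chi = sum_k (-1)^k b_k.
= (1) + (-2) + (11)
= 10

10


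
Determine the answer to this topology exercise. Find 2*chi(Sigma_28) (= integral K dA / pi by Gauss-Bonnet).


Gauss-Bonnet: integral K dA = 2*pi*chi(M).
chi(Sigma_28) = 2 - 2*28 = -54.
(integral K dA)/pi = 2*chi = 2*(-54) = -108

-108


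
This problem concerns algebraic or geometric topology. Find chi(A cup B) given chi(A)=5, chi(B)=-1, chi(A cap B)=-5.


chi(A cup B) = chi(A) + chi(B) - chi(A cap B)
= 5 + (-1) - (-5)
= 9

9


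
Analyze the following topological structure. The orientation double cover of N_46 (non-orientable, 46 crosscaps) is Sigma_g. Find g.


chi(N_46) = 2 - 46 = -44.
Double cover: chi(Sigma_g) = 2 * chi(N_46) = 2*(-44) = -88.
2 - 2g = -88, so g = (2 - (-88))/2 = 90/2 = 45

45


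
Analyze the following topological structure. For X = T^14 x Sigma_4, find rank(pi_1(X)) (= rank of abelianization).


pi_1(A x B) = pi_1(A) x pi_1(B); rank of abelianization = b_1.
b_1(T^14) = 14, b_1(Sigma_4) = 2*4 = 8.
b_1(product) = 14 + 8 = 22

22


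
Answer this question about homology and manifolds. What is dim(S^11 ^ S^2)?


S^m ^ S^n = S^{m+n}.
k = 11 + 2 = 13

13


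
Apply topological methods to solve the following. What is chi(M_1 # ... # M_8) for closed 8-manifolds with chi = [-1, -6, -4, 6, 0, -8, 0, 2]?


For n-manifolds: chi(A#B) = chi(A) + chi(B) - chi(S^8).
chi(S^8) = 1 + (-1)^8 = 2.
chi(#) = (sum chi_i) - (8-1)*chi(S^8) = -11 - 7*2 = -25

-25


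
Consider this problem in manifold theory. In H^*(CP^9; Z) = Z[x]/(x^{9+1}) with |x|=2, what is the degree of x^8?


|x| = 2 in H^*(CP^n).
|x^8| = 8 * |x| = 8 * 2 = 16

16


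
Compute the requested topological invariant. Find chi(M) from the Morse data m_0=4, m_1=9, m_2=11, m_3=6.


Morse theory: chi(M) = sum_k (-1)^k m_k where m_k = #(index-k critical points).
= (4) + (-9) + (11) + (-6) = 0

0


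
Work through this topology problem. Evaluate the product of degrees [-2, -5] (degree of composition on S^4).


Degree is multiplicative: deg(composition) = product of degrees.
= (-2) * (-5) = 10

10


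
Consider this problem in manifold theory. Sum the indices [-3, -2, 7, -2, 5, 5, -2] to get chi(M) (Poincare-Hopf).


Poincare-Hopf: chi(M) = sum of indices of zeros.
chi = (-3) + (-2) + (7) + (-2) + (5) + (5) + (-2) = 8

8


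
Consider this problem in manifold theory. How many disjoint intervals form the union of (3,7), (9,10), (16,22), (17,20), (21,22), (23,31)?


Sort and merge overlapping open intervals.
Merged: (3,7), (9,10), (16,22), (23,31).
Number of components = 4

4


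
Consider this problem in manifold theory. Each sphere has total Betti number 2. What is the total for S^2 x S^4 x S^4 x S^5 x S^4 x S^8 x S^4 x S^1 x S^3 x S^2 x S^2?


Total Betti number is multiplicative under products.
Each S^d (d>=1) has total Betti number 2.
There are 11 sphere factors.
Total = 2^11 = 2048

2048


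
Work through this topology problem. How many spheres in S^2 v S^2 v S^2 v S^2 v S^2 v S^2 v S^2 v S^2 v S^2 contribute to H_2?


For a wedge of spheres, H_k (k>0) is free on one generator per sphere of dimension k.
Spheres of dimension 2: count = 9.
b_2 = 9

9


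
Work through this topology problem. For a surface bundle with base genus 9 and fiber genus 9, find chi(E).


For a fiber bundle F -> E -> B (with CW structure): chi(E) = chi(B) * chi(F).
chi(Sigma_9) = -16, chi(Sigma_9) = -16.
chi(E) = (-16) * (-16) = 256

256


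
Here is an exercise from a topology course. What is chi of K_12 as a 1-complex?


K_12: V = 12, E = C(12,2) = 66.
chi = V - E = 12 - 66 = -54

-54


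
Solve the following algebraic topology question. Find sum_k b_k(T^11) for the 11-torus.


b_k(T^11) = C(11,k), so the sum over k is sum_k C(11,k) = 2^11.
Total = 2^11 = 2048

2048


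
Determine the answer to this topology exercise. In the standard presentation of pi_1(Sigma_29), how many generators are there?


Standard presentation: pi_1(Sigma_g) = <a_1,b_1,...,a_g,b_g | [a_1,b_1]...[a_g,b_g] = 1>.
Number of generators = 2g = 2*29 = 58

58


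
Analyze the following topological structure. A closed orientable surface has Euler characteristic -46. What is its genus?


chi = 2 - 2g for closed orientable surfaces.
-46 = 2 - 2g
2g = 2 - (-46) = 48
g = 24

24


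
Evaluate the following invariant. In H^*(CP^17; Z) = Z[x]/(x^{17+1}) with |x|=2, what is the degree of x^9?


|x| = 2 in H^*(CP^n).
|x^9| = 9 * |x| = 9 * 2 = 18

18


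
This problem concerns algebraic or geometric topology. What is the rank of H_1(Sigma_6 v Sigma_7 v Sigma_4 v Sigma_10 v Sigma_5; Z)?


For a wedge X v Y: reduced H_k(X v Y) = H_k(X) + H_k(Y).
Each Sigma_g contributes b_1 = 2g.
b_1 = 12 + 14 + 8 + 20 + 10 = 64

64


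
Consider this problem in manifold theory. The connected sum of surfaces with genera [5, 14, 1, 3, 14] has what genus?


Genus is additive under connected sum of orientable surfaces.
g = 5 + 14 + 1 + 3 + 14 = 37

37


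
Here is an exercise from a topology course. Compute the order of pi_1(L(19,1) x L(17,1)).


pi_1(X x Y) = pi_1(X) x pi_1(Y).
pi_1(L(19,1)) = Z/19, pi_1(L(17,1)) = Z/17.
|Z/19 x Z/17| = 19 * 17 = 323

323


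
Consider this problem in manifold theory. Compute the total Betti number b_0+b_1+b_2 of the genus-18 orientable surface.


For Sigma_18: b_0 = 1, b_1 = 2g = 36, b_2 = 1.
Total = 1 + 36 + 1 = 38

38


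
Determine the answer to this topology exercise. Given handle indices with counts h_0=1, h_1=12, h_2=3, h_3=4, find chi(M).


Handles of index k contribute (-1)^k to chi (same as CW cells).
chi = (1) + (-12) + (3) + (-4) = -12

-12


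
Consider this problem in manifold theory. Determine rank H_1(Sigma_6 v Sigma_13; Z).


For a wedge: H_1(A v B) = H_1(A) + H_1(B).
b_1(Sigma_6) = 12, b_1(Sigma_13) = 26.
b_1 = 12 + 26 = 38

38


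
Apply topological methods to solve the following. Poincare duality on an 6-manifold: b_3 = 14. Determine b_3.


Poincare duality for closed orientable n-manifolds: b_k = b_{n-k}.
Here n = 6, so b_3 = b_3 = 14

14


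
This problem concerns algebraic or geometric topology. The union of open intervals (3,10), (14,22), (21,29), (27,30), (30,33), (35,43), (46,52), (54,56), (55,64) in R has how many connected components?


Sort and merge overlapping open intervals.
Merged: (3,10), (14,30), (30,33), (35,43), (46,52), (54,64).
Number of components = 6

6


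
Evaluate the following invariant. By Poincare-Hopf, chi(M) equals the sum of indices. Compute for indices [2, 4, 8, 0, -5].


Poincare-Hopf: chi(M) = sum of indices of zeros.
chi = (2) + (4) + (8) + (0) + (-5) = 9

9


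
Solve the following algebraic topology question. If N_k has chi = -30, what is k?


chi = 2 - k for closed non-orientable surfaces with k crosscaps.
-30 = 2 - k
k = 2 - (-30) = 32

32
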